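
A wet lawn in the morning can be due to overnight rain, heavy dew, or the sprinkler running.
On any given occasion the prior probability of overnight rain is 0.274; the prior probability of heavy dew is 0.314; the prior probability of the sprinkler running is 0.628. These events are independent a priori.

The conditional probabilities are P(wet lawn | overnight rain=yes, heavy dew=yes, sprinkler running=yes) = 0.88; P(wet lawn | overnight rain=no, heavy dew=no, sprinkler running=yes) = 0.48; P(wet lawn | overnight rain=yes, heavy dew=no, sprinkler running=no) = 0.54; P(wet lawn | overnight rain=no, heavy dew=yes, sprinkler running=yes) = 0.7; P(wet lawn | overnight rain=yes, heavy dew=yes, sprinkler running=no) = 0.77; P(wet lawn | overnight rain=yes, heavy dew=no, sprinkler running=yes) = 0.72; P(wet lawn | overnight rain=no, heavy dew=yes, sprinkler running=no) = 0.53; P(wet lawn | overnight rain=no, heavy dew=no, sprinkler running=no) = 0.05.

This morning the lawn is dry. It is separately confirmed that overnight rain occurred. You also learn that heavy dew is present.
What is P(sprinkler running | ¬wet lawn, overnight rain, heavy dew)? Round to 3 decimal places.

P(sprinkler running | ¬wet lawn, overnight rain, heavy dew) ≈ 0.468

Enumerate both values of sprinkler running and weight by the priors:
  P(¬wet lawn | overnight rain, heavy dew) = 0.23·0.372 + 0.12·0.628
        = 0.085560 + 0.075360 = 0.160920
Keeping only the sprinkler running-present terms gives 0.075360, so
  P(sprinkler running | ¬wet lawn, overnight rain, heavy dew) = 0.075360 / 0.160920 ≈ 0.468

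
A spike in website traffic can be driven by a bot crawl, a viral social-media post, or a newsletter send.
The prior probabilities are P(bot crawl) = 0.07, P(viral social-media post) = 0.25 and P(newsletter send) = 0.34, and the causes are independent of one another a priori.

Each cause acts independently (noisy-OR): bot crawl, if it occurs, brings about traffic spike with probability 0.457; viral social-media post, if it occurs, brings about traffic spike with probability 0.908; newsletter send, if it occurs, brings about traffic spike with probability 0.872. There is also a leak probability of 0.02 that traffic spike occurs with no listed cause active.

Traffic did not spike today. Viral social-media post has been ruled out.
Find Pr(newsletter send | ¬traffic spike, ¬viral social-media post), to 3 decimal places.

Under noisy-OR, P(traffic spike | causes) = 1 − (1−0.02)·∏(1−qᵢ) over the active causes.
Sum P(¬traffic spike|·) weighted by the priors over the 4 (bot crawl, newsletter send) configurations:
  P(¬traffic spike | ¬viral social-media post) = 0.98×0.93×0.66 + 0.12544×0.93×0.34 + 0.53214×0.07×0.66 + 0.068114×0.07×0.34
        = 0.601524 + 0.039664 + 0.024585 + 0.001621 = 0.667394
Configurations with newsletter send contribute 0.041285, so
  P(newsletter send | ¬traffic spike, ¬viral social-media post) = 0.041285 / 0.667394 ≈ 0.062

Pr(newsletter send | ¬traffic spike, ¬viral social-media post) ≈ 0.062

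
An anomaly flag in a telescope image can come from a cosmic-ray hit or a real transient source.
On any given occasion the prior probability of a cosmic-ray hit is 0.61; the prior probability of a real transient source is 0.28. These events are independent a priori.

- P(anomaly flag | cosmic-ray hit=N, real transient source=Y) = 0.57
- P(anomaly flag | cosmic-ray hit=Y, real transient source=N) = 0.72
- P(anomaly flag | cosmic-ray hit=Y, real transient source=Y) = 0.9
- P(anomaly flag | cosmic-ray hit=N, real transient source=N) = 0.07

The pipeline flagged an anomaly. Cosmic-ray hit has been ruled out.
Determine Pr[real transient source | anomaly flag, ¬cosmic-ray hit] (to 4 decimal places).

P(anomaly flag | ¬cosmic-ray hit) = 0.07×0.72 + 0.57×0.28 = 0.050400 + 0.159600 = 0.210000
Of this, 0.159600 comes from 0.57×0.28 (the real transient source=true cases).
P(real transient source | anomaly flag, ¬cosmic-ray hit) = 0.159600 / 0.210000 ≈ 0.7600

Pr[real transient source | anomaly flag, ¬cosmic-ray hit] ≈ 0.7600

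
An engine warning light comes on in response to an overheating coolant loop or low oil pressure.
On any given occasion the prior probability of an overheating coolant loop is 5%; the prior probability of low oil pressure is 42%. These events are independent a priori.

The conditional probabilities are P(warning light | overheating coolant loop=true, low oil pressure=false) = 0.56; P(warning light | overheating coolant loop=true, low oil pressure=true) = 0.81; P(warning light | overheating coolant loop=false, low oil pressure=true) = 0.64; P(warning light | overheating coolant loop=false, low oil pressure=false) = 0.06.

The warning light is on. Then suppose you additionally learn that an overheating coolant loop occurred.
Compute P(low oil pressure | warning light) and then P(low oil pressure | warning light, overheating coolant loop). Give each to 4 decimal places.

P(low oil pressure | warning light) ≈ 0.8467; P(low oil pressure | warning light, overheating coolant loop) ≈ 0.5116

P(warning light) = 0.06×0.95×0.58 + 0.64×0.95×0.42 + 0.56×0.05×0.58 + 0.81×0.05×0.42 = 0.033060 + 0.255360 + 0.016240 + 0.017010 = 0.321670
The low oil pressure-present share is 0.255360 + 0.017010 = 0.272370.
Hence the posterior is 0.272370/0.321670 ≈ 0.8467.

With the extra evidence:
Numerator (weight on configurations with low oil pressure): 0.81*0.42 = 0.340200
Normalizer over all consistent configurations: 0.56*0.58 + 0.81*0.42 = 0.665000
Posterior = 0.340200 / 0.665000 ≈ 0.5116
— overheating coolant loop explains away the evidence for low oil pressure.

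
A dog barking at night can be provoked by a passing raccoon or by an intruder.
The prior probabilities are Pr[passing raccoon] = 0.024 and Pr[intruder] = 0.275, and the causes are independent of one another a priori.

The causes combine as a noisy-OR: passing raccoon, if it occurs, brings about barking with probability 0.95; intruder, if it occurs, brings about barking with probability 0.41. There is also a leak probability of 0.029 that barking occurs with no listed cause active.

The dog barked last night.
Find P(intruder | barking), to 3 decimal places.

P(intruder | barking) ≈ 0.766

Under noisy-OR, P(barking | causes) = 1 − (1−0.029)·∏(1−qᵢ) over the active causes.
By total probability over the 4 (passing raccoon, intruder) configurations:
  P(barking) = 0.029*0.976*0.725 + 0.42711*0.976*0.275 + 0.95145*0.024*0.725 + 0.971355*0.024*0.275
        = 0.020520 + 0.114636 + 0.016555 + 0.006411 = 0.158122
Configurations with intruder contribute 0.121047, so
  P(intruder | barking) = 0.121047 / 0.158122 ≈ 0.766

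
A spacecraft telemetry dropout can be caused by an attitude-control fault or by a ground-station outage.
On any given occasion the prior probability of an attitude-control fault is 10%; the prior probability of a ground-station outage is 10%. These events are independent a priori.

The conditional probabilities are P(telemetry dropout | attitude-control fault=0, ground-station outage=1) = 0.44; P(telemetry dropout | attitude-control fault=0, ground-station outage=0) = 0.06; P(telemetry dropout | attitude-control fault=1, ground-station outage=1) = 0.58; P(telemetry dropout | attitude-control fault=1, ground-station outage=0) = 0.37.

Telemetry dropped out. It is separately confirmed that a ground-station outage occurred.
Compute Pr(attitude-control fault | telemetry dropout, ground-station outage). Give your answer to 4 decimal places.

P(telemetry dropout | ground-station outage) = 0.44×0.9 + 0.58×0.1 = 0.396000 + 0.058000 = 0.454000
Restricting to configurations with attitude-control fault present: 0.58×0.1 = 0.058000.
Hence the posterior is 0.058000/0.454000 ≈ 0.1278.

Pr(attitude-control fault | telemetry dropout, ground-station outage) ≈ 0.1278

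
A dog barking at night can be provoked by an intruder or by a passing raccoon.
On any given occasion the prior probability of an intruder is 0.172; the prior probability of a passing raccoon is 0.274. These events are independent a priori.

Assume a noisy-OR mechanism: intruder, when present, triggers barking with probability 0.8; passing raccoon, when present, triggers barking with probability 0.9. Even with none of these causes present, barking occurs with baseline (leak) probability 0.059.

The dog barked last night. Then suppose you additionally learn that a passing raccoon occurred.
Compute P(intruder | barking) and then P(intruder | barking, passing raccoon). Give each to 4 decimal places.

Under noisy-OR, P(barking | causes) = 1 − (1−0.059)·∏(1−qᵢ) over the active causes.
Sum P(barking|·) weighted by the priors over the 4 (intruder, passing raccoon) configurations:
  P(barking) = 0.059×0.828×0.726 + 0.9059×0.828×0.274 + 0.8118×0.172×0.726 + 0.98118×0.172×0.274
        = 0.035467 + 0.205523 + 0.101371 + 0.046241 = 0.388602
Configurations with intruder contribute 0.147612, so
  P(intruder | barking) = 0.147612 / 0.388602 ≈ 0.3799

With the extra evidence:
P(barking | passing raccoon) = 0.9059*0.828 + 0.98118*0.172 = 0.750085 + 0.168763 = 0.918848
Restricting to configurations with intruder present: 0.98118*0.172 = 0.168763.
Hence the posterior is 0.168763/0.918848 ≈ 0.1837.
— passing raccoon explains away the evidence for intruder.

P(intruder | barking) ≈ 0.3799; P(intruder | barking, passing raccoon) ≈ 0.1837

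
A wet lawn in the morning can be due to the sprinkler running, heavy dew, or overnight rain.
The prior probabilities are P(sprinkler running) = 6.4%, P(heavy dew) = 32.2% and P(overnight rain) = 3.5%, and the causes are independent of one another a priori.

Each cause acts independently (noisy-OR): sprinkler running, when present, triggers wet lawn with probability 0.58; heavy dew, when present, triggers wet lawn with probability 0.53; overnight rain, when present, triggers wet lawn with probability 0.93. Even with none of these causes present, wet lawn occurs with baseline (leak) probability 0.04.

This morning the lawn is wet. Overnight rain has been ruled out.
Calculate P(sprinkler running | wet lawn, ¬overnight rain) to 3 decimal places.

P(sprinkler running | wet lawn, ¬overnight rain) ≈ 0.183

Under noisy-OR, P(wet lawn | causes) = 1 − (1−0.04)·∏(1−qᵢ) over the active causes.
P(wet lawn | ¬overnight rain) = 0.04·0.936·0.678 + 0.5488·0.936·0.322 + 0.5968·0.064·0.678 + 0.810496·0.064·0.322 = 0.025384 + 0.165404 + 0.025896 + 0.016703 = 0.233387
Of this, 0.042599 comes from 0.025896 + 0.016703 (the sprinkler running=true cases).
So P(sprinkler running | wet lawn, ¬overnight rain) = 0.042599/0.233387 ≈ 0.183.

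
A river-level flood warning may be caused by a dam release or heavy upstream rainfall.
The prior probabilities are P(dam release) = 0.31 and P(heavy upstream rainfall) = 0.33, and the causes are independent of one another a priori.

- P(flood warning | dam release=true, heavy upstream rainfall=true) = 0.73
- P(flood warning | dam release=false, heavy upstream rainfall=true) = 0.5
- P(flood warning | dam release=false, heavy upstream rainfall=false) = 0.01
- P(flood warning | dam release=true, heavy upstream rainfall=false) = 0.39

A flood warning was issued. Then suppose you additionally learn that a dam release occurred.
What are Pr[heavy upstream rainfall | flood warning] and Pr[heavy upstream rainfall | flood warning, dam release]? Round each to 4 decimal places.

Pr[heavy upstream rainfall | flood warning] ≈ 0.6877; Pr[heavy upstream rainfall | flood warning, dam release] ≈ 0.4797

Sum P(flood warning|·) weighted by the priors over the 4 (dam release, heavy upstream rainfall) configurations:
  P(flood warning) = 0.01×0.69×0.67 + 0.5×0.69×0.33 + 0.39×0.31×0.67 + 0.73×0.31×0.33
        = 0.004623 + 0.113850 + 0.081003 + 0.074679 = 0.274155
The terms with heavy upstream rainfall present sum to 0.188529, so
  P(heavy upstream rainfall | flood warning) = 0.188529 / 0.274155 ≈ 0.6877

Now condition on the additional information:
P(flood warning | dam release) = 0.39×0.67 + 0.73×0.33 = 0.261300 + 0.240900 = 0.502200
The heavy upstream rainfall-present share is 0.73×0.33 = 0.240900.
So P(heavy upstream rainfall | flood warning, dam release) = 0.240900/0.502200 ≈ 0.4797.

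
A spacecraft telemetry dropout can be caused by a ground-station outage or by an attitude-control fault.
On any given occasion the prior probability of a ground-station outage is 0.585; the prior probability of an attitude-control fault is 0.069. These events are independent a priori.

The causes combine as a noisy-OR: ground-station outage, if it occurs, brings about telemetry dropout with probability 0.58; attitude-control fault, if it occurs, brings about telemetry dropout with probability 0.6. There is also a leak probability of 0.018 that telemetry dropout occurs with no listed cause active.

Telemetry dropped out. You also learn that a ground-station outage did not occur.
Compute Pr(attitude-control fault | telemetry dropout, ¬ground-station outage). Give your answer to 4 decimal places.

Pr(attitude-control fault | telemetry dropout, ¬ground-station outage) ≈ 0.7143

Under noisy-OR, P(telemetry dropout | causes) = 1 − (1−0.018)·∏(1−qᵢ) over the active causes.
By total probability over both values of attitude-control fault:
  P(telemetry dropout | ¬ground-station outage) = 0.018·0.931 + 0.6072·0.069
        = 0.016758 + 0.041897 = 0.058655
The terms with attitude-control fault present sum to 0.041897, so
  P(attitude-control fault | telemetry dropout, ¬ground-station outage) = 0.041897 / 0.058655 ≈ 0.7143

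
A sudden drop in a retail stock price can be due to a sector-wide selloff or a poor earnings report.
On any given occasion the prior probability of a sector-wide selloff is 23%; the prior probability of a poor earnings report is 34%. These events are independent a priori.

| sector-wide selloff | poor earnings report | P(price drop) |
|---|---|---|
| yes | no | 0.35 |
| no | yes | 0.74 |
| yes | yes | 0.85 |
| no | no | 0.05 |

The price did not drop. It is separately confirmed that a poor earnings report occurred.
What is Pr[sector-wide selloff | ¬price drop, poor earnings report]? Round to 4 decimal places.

Numerator (weight on configurations with sector-wide selloff): 0.15*0.23 = 0.034500
Denominator P(¬price drop | poor earnings report): 0.26*0.77 + 0.15*0.23 = 0.234700
Posterior = 0.034500 / 0.234700 ≈ 0.1470

Pr[sector-wide selloff | ¬price drop, poor earnings report] ≈ 0.1470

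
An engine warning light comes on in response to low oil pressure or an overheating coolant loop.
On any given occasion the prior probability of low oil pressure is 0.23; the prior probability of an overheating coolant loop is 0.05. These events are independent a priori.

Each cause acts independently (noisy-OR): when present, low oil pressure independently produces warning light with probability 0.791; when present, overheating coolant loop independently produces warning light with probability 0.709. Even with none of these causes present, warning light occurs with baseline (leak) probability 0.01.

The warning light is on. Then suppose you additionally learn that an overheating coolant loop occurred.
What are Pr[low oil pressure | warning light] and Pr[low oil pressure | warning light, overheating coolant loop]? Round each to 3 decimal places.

Pr[low oil pressure | warning light] ≈ 0.841; Pr[low oil pressure | warning light, overheating coolant loop] ≈ 0.283

Under noisy-OR, P(warning light | causes) = 1 − (1−0.01)·∏(1−qᵢ) over the active causes.
P(warning light) = 0.01·0.77·0.95 + 0.71191·0.77·0.05 + 0.79309·0.23·0.95 + 0.939789·0.23·0.05 = 0.007315 + 0.027409 + 0.173290 + 0.010808 = 0.218822
The low oil pressure-present share is 0.173290 + 0.010808 = 0.184098.
P(low oil pressure | warning light) = 0.184098 / 0.218822 ≈ 0.841

Now condition on the additional information:
Weight on low oil pressure=true, given the evidence: 0.939789*0.23 = 0.216151
Normalizer over all consistent configurations: 0.71191*0.77 + 0.939789*0.23 = 0.764322
P(low oil pressure | warning light, overheating coolant loop) = 0.216151/0.764322 ≈ 0.283
This is intercausal reasoning (explaining away): once overheating coolant loop accounts for the warning light, low oil pressure becomes less likely.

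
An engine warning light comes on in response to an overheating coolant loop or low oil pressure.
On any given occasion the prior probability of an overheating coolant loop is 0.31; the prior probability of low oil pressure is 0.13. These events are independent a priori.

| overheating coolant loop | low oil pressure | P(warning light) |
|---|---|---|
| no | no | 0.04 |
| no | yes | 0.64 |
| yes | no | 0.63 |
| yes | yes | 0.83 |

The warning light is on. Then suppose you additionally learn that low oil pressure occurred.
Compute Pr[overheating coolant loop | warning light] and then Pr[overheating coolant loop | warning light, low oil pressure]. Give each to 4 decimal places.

For the numerator, keep only overheating coolant loop=true terms: 0.169911 + 0.033449 = 0.203360
The normalizing constant is 0.04·0.69·0.87 + 0.64·0.69·0.13 + 0.63·0.31·0.87 + 0.83·0.31·0.13 = 0.284780
Posterior = 0.203360 / 0.284780 ≈ 0.7141

Now also conditioning on low oil pressure=true:
For the numerator, keep only overheating coolant loop=true terms: 0.83·0.31 = 0.257300
Denominator P(warning light | low oil pressure): 0.64·0.69 + 0.83·0.31 = 0.698900
P(overheating coolant loop | warning light, low oil pressure) = 0.257300/0.698900 ≈ 0.3681
Conditioning on low oil pressure lowers the posterior on overheating coolant loop: the classic explaining-away effect in a common-effect structure.

Pr[overheating coolant loop | warning light] ≈ 0.7141; Pr[overheating coolant loop | warning light, low oil pressure] ≈ 0.3681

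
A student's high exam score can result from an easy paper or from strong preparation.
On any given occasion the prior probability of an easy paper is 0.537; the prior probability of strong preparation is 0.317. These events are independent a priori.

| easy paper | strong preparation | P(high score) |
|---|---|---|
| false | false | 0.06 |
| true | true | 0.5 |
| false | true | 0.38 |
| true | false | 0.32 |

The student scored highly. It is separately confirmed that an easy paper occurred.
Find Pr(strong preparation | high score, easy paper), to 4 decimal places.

Pr(strong preparation | high score, easy paper) ≈ 0.4204

Sum P(high score|·) weighted by the priors over both values of strong preparation:
  P(high score | easy paper) = 0.32·0.683 + 0.5·0.317
        = 0.218560 + 0.158500 = 0.377060
Keeping only the strong preparation-present terms gives 0.158500, so
  P(strong preparation | high score, easy paper) = 0.158500 / 0.377060 ≈ 0.4204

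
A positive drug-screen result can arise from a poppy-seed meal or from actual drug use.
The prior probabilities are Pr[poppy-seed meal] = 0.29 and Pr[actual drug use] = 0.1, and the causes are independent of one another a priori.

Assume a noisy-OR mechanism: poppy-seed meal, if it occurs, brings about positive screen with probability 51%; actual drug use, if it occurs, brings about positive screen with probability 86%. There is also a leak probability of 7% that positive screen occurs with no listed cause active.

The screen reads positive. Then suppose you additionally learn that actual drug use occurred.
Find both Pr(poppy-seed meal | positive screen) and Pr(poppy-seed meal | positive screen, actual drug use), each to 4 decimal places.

Pr(poppy-seed meal | positive screen) ≈ 0.6138; Pr(poppy-seed meal | positive screen, actual drug use) ≈ 0.3054

Under noisy-OR, P(positive screen | causes) = 1 − (1−0.07)·∏(1−qᵢ) over the active causes.
Numerator (weight on configurations with poppy-seed meal): 0.142062 + 0.027150 = 0.169212
The normalizing constant is 0.07×0.71×0.9 + 0.8698×0.71×0.1 + 0.5443×0.29×0.9 + 0.936202×0.29×0.1 = 0.275698
P(poppy-seed meal | positive screen) = 0.169212/0.275698 ≈ 0.6138

With the extra evidence:
By total probability over both values of poppy-seed meal:
  P(positive screen | actual drug use) = 0.8698×0.71 + 0.936202×0.29
        = 0.617558 + 0.271499 = 0.889057
The terms with poppy-seed meal present sum to 0.271499, so
  P(poppy-seed meal | positive screen, actual drug use) = 0.271499 / 0.889057 ≈ 0.3054
The drop from 0.6138 to 0.3054 is the explaining-away (discounting) effect.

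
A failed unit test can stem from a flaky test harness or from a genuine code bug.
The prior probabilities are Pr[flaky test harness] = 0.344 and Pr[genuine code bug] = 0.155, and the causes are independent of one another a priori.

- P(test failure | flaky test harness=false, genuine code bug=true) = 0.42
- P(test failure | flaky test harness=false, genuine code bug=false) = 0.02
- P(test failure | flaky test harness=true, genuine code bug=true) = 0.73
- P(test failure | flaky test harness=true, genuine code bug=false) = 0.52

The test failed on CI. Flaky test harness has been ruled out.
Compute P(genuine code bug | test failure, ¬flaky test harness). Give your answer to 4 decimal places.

P(genuine code bug | test failure, ¬flaky test harness) ≈ 0.7939

Numerator (weight on configurations with genuine code bug): 0.42×0.155 = 0.065100
Denominator P(test failure | ¬flaky test harness): 0.02×0.845 + 0.42×0.155 = 0.082000
Posterior = 0.065100 / 0.082000 ≈ 0.7939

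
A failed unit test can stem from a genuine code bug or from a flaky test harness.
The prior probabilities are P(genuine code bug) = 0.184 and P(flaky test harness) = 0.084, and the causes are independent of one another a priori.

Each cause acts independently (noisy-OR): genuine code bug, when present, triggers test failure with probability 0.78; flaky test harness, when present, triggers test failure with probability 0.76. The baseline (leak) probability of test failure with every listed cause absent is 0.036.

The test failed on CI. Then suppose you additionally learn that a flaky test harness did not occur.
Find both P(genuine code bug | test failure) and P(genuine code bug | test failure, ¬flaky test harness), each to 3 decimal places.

P(genuine code bug | test failure) ≈ 0.649; P(genuine code bug | test failure, ¬flaky test harness) ≈ 0.832

Under noisy-OR, P(test failure | causes) = 1 − (1−0.036)·∏(1−qᵢ) over the active causes.
P(test failure) = 0.036·0.816·0.916 + 0.76864·0.816·0.084 + 0.78792·0.184·0.916 + 0.949101·0.184·0.084 = 0.026908 + 0.052686 + 0.132799 + 0.014669 = 0.227062
Restricting to configurations with genuine code bug present: 0.132799 + 0.014669 = 0.147468.
Hence the posterior is 0.147468/0.227062 ≈ 0.649.

Now condition on the additional information:
P(test failure | ¬flaky test harness) = 0.036×0.816 + 0.78792×0.184 = 0.029376 + 0.144977 = 0.174353
Of this, 0.144977 comes from 0.78792×0.184 (the genuine code bug=true cases).
P(genuine code bug | test failure, ¬flaky test harness) = 0.144977 / 0.174353 ≈ 0.832
Ruling out flaky test harness raises the posterior on genuine code bug — the flip side of explaining away.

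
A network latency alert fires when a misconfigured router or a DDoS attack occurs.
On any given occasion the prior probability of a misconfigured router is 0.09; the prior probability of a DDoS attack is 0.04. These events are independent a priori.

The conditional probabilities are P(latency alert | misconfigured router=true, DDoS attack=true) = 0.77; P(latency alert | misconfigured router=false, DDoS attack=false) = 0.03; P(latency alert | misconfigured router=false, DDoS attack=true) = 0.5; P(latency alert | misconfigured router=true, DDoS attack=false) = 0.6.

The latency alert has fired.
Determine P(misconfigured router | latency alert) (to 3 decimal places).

P(misconfigured router | latency alert) ≈ 0.552

Weight on misconfigured router=true, given the evidence: 0.051840 + 0.002772 = 0.054612
Normalizer over all consistent configurations: 0.03×0.91×0.96 + 0.5×0.91×0.04 + 0.6×0.09×0.96 + 0.77×0.09×0.04 = 0.099020
Posterior = 0.054612 / 0.099020 ≈ 0.552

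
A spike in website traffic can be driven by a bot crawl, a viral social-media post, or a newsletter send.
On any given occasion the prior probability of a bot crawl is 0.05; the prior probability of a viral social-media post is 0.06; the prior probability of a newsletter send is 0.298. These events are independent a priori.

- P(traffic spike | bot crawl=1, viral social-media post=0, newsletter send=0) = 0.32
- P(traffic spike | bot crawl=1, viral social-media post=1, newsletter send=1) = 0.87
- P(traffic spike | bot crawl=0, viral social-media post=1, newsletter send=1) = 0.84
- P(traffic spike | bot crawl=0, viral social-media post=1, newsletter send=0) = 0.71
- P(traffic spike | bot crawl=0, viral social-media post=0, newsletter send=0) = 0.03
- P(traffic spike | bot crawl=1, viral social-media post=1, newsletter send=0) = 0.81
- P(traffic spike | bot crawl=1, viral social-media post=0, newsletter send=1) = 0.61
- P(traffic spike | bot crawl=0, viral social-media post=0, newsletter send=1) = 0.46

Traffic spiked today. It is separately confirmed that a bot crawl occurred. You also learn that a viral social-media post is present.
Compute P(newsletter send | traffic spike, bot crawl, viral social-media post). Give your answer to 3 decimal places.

P(newsletter send | traffic spike, bot crawl, viral social-media post) ≈ 0.313

Weight on newsletter send=true, given the evidence: 0.87*0.298 = 0.259260
Denominator P(traffic spike | bot crawl, viral social-media post): 0.81*0.702 + 0.87*0.298 = 0.827880
P(newsletter send | traffic spike, bot crawl, viral social-media post) = 0.259260/0.827880 ≈ 0.313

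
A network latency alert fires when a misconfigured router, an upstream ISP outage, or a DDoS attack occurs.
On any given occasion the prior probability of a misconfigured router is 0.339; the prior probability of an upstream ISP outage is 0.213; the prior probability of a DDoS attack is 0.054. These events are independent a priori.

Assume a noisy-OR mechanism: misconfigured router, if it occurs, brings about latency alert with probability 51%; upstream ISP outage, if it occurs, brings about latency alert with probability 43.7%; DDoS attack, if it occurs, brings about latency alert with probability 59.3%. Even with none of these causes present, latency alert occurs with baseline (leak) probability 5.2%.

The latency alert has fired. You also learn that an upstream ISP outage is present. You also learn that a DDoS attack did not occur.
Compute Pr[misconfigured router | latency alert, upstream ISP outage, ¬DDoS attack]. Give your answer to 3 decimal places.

Under noisy-OR, P(latency alert | causes) = 1 − (1−0.052)·∏(1−qᵢ) over the active causes.
By total probability over both values of misconfigured router:
  P(latency alert | upstream ISP outage, ¬DDoS attack) = 0.466276*0.661 + 0.738475*0.339
        = 0.308208 + 0.250343 = 0.558551
Configurations with misconfigured router contribute 0.250343, so
  P(misconfigured router | latency alert, upstream ISP outage, ¬DDoS attack) = 0.250343 / 0.558551 ≈ 0.448

Pr[misconfigured router | latency alert, upstream ISP outage, ¬DDoS attack] ≈ 0.448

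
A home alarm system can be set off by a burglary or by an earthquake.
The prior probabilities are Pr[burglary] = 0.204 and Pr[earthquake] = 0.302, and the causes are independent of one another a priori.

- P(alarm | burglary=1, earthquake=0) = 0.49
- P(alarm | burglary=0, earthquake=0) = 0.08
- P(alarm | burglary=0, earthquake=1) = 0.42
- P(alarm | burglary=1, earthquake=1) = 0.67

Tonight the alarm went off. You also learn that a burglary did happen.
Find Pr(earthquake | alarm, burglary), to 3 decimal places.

Pr(earthquake | alarm, burglary) ≈ 0.372

P(alarm | burglary) = 0.49·0.698 + 0.67·0.302 = 0.342020 + 0.202340 = 0.544360
Restricting to configurations with earthquake present: 0.67·0.302 = 0.202340.
So P(earthquake | alarm, burglary) = 0.202340/0.544360 ≈ 0.372.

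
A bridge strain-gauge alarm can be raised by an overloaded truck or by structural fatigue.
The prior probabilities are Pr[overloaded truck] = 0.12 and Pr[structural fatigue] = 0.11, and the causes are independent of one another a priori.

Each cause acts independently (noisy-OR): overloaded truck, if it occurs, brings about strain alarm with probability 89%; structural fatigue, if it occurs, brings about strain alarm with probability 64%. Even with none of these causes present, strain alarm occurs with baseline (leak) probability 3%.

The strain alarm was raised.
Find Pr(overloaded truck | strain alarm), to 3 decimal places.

Pr(overloaded truck | strain alarm) ≈ 0.556

Under noisy-OR, P(strain alarm | causes) = 1 − (1−0.03)·∏(1−qᵢ) over the active causes.
P(strain alarm) = 0.03×0.88×0.89 + 0.6508×0.88×0.11 + 0.8933×0.12×0.89 + 0.961588×0.12×0.11 = 0.023496 + 0.062997 + 0.095404 + 0.012693 = 0.194590
Restricting to configurations with overloaded truck present: 0.095404 + 0.012693 = 0.108097.
P(overloaded truck | strain alarm) = 0.108097 / 0.194590 ≈ 0.556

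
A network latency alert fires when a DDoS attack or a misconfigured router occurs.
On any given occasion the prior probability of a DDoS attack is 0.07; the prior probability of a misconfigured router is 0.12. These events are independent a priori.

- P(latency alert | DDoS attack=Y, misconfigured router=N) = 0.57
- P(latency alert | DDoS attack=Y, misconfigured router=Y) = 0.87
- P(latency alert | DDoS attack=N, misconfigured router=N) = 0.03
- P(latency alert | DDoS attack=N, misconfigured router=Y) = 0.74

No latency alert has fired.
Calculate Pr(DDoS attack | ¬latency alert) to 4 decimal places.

By total probability over the 4 (DDoS attack, misconfigured router) configurations:
  P(¬latency alert) = 0.97*0.93*0.88 + 0.26*0.93*0.12 + 0.43*0.07*0.88 + 0.13*0.07*0.12
        = 0.793848 + 0.029016 + 0.026488 + 0.001092 = 0.850444
Configurations with DDoS attack contribute 0.027580, so
  P(DDoS attack | ¬latency alert) = 0.027580 / 0.850444 ≈ 0.0324

Pr(DDoS attack | ¬latency alert) ≈ 0.0324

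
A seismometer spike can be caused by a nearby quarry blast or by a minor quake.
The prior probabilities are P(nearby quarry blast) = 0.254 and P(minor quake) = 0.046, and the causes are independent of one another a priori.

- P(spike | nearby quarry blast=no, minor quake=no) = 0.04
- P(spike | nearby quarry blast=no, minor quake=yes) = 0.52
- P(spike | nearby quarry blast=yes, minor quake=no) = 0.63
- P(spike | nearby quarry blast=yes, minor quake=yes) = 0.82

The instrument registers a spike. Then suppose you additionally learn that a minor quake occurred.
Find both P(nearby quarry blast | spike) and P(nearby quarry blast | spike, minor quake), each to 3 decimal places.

P(nearby quarry blast | spike) ≈ 0.778; P(nearby quarry blast | spike, minor quake) ≈ 0.349

For the numerator, keep only nearby quarry blast=true terms: 0.152659 + 0.009581 = 0.162240
Normalizer over all consistent configurations: 0.04×0.746×0.954 + 0.52×0.746×0.046 + 0.63×0.254×0.954 + 0.82×0.254×0.046 = 0.208551
P(nearby quarry blast | spike) = 0.162240/0.208551 ≈ 0.778

Now also conditioning on minor quake=true:
Numerator (weight on configurations with nearby quarry blast): 0.82·0.254 = 0.208280
Normalizer over all consistent configurations: 0.52·0.746 + 0.82·0.254 = 0.596200
Posterior = 0.208280 / 0.596200 ≈ 0.349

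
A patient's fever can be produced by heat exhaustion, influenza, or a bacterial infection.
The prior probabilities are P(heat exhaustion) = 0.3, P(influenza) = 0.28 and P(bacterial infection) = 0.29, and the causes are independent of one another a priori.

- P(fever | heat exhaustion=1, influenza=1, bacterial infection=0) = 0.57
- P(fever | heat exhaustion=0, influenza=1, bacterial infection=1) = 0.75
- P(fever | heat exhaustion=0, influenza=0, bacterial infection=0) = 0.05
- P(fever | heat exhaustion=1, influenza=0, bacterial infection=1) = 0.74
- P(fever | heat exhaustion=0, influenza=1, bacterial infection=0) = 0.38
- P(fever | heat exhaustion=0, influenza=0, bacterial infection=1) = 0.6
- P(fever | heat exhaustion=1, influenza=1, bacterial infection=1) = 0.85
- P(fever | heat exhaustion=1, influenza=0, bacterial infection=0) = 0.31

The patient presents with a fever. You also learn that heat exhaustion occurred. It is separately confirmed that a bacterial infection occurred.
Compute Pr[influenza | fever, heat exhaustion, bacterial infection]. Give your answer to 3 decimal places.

Numerator (weight on configurations with influenza): 0.85*0.28 = 0.238000
The normalizing constant is 0.74*0.72 + 0.85*0.28 = 0.770800
Posterior = 0.238000 / 0.770800 ≈ 0.309

Pr[influenza | fever, heat exhaustion, bacterial infection] ≈ 0.309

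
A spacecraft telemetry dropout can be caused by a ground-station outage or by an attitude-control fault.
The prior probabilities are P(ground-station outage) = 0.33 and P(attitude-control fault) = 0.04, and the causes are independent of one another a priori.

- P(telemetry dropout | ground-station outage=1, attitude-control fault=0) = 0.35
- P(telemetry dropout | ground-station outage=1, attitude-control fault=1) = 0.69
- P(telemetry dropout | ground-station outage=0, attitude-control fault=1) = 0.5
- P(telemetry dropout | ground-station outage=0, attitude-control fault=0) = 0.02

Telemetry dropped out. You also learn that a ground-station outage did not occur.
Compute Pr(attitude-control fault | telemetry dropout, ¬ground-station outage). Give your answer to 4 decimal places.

Pr(attitude-control fault | telemetry dropout, ¬ground-station outage) ≈ 0.5102

Enumerate both values of attitude-control fault and weight by the priors:
  P(telemetry dropout | ¬ground-station outage) = 0.02·0.96 + 0.5·0.04
        = 0.019200 + 0.020000 = 0.039200
The terms with attitude-control fault present sum to 0.020000, so
  P(attitude-control fault | telemetry dropout, ¬ground-station outage) = 0.020000 / 0.039200 ≈ 0.5102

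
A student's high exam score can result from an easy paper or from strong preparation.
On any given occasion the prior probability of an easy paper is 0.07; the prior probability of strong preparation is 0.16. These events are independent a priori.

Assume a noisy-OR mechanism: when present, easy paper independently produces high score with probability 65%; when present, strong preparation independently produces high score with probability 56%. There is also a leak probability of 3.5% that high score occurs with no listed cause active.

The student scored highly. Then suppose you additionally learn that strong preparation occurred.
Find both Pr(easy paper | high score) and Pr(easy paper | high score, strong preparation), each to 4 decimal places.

Under noisy-OR, P(high score | causes) = 1 − (1−0.035)·∏(1−qᵢ) over the active causes.
Enumerate the 4 (easy paper, strong preparation) configurations and weight by the priors:
  P(high score) = 0.035×0.93×0.84 + 0.5754×0.93×0.16 + 0.66225×0.07×0.84 + 0.85139×0.07×0.16
        = 0.027342 + 0.085620 + 0.038940 + 0.009536 = 0.161438
Keeping only the easy paper-present terms gives 0.048476, so
  P(easy paper | high score) = 0.048476 / 0.161438 ≈ 0.3003

Now also conditioning on strong preparation=true:
Weight on easy paper=true, given the evidence: 0.85139×0.07 = 0.059597
Denominator P(high score | strong preparation): 0.5754×0.93 + 0.85139×0.07 = 0.594719
Posterior = 0.059597 / 0.594719 ≈ 0.1002
The drop from 0.3003 to 0.1002 is the explaining-away (discounting) effect.

Pr(easy paper | high score) ≈ 0.3003; Pr(easy paper | high score, strong preparation) ≈ 0.1002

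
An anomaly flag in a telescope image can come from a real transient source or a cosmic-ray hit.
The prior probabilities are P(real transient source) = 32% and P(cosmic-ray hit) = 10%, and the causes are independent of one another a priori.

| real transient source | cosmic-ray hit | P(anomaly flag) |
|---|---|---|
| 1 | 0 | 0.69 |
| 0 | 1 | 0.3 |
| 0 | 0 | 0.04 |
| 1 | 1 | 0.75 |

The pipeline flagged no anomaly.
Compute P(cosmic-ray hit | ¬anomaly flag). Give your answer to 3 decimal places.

Numerator (weight on configurations with cosmic-ray hit): 0.047600 + 0.008000 = 0.055600
The normalizing constant is 0.96×0.68×0.9 + 0.7×0.68×0.1 + 0.31×0.32×0.9 + 0.25×0.32×0.1 = 0.732400
Posterior = 0.055600 / 0.732400 ≈ 0.076

P(cosmic-ray hit | ¬anomaly flag) ≈ 0.076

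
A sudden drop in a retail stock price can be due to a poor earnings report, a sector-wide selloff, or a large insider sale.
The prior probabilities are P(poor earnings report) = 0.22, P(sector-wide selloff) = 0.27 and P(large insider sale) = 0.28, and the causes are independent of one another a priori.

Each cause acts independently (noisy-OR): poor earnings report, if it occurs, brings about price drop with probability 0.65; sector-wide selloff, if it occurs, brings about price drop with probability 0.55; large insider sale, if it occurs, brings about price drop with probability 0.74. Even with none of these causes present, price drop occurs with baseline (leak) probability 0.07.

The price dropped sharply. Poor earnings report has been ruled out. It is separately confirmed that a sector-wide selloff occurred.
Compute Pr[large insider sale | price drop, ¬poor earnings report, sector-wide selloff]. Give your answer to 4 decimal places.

Under noisy-OR, P(price drop | causes) = 1 − (1−0.07)·∏(1−qᵢ) over the active causes.
Numerator (weight on configurations with large insider sale): 0.89119·0.28 = 0.249533
The normalizing constant is 0.5815·0.72 + 0.89119·0.28 = 0.668213
Posterior = 0.249533 / 0.668213 ≈ 0.3734

Pr[large insider sale | price drop, ¬poor earnings report, sector-wide selloff] ≈ 0.3734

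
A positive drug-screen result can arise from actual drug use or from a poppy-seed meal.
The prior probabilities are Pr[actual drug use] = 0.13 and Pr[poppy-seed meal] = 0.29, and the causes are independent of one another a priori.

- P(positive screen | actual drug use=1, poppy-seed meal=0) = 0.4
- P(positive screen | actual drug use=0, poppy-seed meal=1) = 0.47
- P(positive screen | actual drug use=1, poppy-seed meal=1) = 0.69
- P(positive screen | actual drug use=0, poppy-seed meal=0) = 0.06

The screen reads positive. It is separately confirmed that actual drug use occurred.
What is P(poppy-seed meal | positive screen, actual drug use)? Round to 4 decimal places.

P(poppy-seed meal | positive screen, actual drug use) ≈ 0.4133

For the numerator, keep only poppy-seed meal=true terms: 0.69·0.29 = 0.200100
The normalizing constant is 0.4·0.71 + 0.69·0.29 = 0.484100
P(poppy-seed meal | positive screen, actual drug use) = 0.200100/0.484100 ≈ 0.4133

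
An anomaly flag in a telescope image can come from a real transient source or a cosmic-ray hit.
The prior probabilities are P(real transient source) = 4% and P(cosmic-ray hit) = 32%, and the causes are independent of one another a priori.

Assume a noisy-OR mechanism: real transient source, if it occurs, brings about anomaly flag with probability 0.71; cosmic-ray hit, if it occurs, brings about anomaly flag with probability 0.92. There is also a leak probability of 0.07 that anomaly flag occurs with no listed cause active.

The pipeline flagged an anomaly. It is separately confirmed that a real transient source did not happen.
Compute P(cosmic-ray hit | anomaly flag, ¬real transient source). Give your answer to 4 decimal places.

P(cosmic-ray hit | anomaly flag, ¬real transient source) ≈ 0.8615

Under noisy-OR, P(anomaly flag | causes) = 1 − (1−0.07)·∏(1−qᵢ) over the active causes.
For the numerator, keep only cosmic-ray hit=true terms: 0.9256·0.32 = 0.296192
Denominator P(anomaly flag | ¬real transient source): 0.07·0.68 + 0.9256·0.32 = 0.343792
Posterior = 0.296192 / 0.343792 ≈ 0.8615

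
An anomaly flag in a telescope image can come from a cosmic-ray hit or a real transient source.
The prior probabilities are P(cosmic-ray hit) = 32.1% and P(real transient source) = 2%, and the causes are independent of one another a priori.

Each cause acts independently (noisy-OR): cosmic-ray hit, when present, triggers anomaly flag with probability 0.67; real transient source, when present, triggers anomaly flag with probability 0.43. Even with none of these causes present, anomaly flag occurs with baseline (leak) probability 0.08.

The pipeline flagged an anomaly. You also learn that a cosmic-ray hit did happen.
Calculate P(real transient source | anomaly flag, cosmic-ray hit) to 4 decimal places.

P(real transient source | anomaly flag, cosmic-ray hit) ≈ 0.0237

Under noisy-OR, P(anomaly flag | causes) = 1 − (1−0.08)·∏(1−qᵢ) over the active causes.
By total probability over both values of real transient source:
  P(anomaly flag | cosmic-ray hit) = 0.6964*0.98 + 0.826948*0.02
        = 0.682472 + 0.016539 = 0.699011
Configurations with real transient source contribute 0.016539, so
  P(real transient source | anomaly flag, cosmic-ray hit) = 0.016539 / 0.699011 ≈ 0.0237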